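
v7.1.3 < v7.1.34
True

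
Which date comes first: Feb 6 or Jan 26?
Jan 26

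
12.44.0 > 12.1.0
True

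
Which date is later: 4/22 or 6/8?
6/8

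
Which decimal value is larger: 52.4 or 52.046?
52.4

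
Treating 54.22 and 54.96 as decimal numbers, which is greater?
54.96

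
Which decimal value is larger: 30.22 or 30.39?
30.39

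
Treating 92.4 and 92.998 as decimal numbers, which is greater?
92.998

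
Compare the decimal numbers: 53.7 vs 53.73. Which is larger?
53.73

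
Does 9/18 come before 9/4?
No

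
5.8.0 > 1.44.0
True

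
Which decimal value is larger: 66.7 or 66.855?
66.855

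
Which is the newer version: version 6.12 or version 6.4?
version 6.12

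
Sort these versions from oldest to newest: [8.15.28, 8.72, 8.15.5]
[8.15.5, 8.15.28, 8.72]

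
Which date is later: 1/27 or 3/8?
3/8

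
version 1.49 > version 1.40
True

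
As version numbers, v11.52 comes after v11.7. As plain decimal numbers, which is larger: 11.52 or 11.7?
11.7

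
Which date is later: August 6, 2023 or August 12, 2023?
August 12, 2023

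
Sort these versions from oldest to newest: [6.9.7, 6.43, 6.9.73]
[6.9.7, 6.9.73, 6.43]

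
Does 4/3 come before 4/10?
Yes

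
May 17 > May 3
True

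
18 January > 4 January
True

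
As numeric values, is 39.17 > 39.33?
False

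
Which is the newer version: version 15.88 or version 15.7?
version 15.88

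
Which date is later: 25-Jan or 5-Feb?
5-Feb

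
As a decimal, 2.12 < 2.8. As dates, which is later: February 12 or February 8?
February 12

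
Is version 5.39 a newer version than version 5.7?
Yes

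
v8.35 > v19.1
False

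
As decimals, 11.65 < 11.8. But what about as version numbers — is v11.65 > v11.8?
True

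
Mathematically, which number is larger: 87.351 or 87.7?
87.7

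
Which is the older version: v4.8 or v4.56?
v4.8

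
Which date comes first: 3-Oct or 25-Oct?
3-Oct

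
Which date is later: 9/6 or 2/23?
9/6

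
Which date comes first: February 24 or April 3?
February 24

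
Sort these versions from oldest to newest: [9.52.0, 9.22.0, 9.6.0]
[9.6.0, 9.22.0, 9.52.0]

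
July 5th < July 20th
True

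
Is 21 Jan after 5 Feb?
No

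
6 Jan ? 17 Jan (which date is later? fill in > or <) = <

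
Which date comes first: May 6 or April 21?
April 21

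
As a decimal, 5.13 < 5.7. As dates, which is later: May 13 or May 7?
May 13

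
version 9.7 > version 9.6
True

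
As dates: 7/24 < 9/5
True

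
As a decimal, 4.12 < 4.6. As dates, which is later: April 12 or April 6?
April 12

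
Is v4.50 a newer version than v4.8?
Yes. Version numbers are compared segment by segment as integers, not as decimals: minor version 50 > 8, so v4.50 > v4.8 (even though the decimal 4.50 < 4.8).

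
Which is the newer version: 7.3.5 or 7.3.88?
7.3.88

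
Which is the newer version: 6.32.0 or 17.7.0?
17.7.0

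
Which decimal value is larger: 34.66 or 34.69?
34.69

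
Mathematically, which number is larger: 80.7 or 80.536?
80.7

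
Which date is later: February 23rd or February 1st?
February 23rd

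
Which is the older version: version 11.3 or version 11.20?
version 11.3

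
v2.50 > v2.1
True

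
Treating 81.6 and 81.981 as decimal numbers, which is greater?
81.981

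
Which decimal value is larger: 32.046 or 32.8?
32.8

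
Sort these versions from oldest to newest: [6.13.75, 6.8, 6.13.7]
[6.8, 6.13.7, 6.13.75]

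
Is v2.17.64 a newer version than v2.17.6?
Yes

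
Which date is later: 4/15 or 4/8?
4/15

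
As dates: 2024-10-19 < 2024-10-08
False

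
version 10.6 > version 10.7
False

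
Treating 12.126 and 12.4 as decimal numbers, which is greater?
12.4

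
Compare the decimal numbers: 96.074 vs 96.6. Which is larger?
96.6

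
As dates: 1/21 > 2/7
False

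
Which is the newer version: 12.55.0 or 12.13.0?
12.55.0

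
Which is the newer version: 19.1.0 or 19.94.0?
19.94.0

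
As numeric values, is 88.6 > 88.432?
True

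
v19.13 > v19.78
False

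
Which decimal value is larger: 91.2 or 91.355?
91.355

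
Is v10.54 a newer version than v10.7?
Yes. Version numbers are compared segment by segment as integers, not as decimals: minor version 54 > 7, so v10.54 > v10.7 (even though the decimal 10.54 < 10.7).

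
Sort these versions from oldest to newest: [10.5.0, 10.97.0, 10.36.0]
[10.5.0, 10.36.0, 10.97.0]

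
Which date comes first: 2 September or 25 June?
25 June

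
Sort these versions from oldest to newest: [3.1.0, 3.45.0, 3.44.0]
[3.1.0, 3.44.0, 3.45.0]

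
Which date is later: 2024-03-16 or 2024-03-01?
2024-03-16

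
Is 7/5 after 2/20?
Yes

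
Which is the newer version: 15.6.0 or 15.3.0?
15.6.0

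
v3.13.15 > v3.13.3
True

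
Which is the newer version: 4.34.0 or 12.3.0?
12.3.0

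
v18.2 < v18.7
True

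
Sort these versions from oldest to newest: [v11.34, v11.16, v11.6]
[v11.6, v11.16, v11.34]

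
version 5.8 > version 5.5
True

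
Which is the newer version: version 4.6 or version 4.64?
version 4.64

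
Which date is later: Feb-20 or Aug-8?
Aug-8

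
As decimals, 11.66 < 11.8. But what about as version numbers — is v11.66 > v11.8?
True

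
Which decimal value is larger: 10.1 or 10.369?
10.369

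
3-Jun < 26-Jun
True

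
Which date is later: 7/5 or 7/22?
7/22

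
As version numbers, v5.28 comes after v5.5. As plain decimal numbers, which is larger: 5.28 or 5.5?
5.5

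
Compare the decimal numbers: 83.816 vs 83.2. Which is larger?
83.816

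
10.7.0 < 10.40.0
True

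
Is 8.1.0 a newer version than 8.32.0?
No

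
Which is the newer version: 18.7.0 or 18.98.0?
18.98.0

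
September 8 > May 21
True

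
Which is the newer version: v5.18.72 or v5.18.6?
v5.18.72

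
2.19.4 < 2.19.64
True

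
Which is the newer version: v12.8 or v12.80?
v12.80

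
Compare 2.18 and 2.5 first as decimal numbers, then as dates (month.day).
As decimals: 2.18 < 2.5. As dates: 2/18 is later than 2/5 (day 18 > day 5).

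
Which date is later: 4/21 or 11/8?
11/8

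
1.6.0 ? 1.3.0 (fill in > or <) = >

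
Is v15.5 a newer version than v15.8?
No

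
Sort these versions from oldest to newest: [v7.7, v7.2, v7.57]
[v7.2, v7.7, v7.57]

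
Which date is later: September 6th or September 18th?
September 18th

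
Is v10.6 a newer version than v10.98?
No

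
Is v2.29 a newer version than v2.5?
Yes. Version numbers are compared segment by segment as integers, not as decimals: minor version 29 > 5, so v2.29 > v2.5 (even though the decimal 2.29 < 2.5).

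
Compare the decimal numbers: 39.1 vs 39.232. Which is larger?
39.232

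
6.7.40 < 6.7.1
False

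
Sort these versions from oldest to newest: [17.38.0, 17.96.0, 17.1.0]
[17.1.0, 17.38.0, 17.96.0]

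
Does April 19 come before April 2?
No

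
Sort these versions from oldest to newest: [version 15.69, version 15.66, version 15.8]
[version 15.8, version 15.66, version 15.69]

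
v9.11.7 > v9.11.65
False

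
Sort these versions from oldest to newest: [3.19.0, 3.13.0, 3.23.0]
[3.13.0, 3.19.0, 3.23.0]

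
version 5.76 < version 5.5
False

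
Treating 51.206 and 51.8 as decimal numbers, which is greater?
51.8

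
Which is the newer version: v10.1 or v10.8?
v10.8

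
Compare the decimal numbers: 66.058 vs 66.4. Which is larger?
66.4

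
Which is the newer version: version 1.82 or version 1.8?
version 1.82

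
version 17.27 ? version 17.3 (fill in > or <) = >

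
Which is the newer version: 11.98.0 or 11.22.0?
11.98.0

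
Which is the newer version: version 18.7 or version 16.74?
version 18.7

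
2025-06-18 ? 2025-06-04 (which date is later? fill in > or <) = >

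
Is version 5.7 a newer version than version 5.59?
No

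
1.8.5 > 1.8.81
False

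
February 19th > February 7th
True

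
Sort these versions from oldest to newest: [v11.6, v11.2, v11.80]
[v11.2, v11.6, v11.80]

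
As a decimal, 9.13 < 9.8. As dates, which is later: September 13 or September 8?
September 13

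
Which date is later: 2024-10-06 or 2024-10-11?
2024-10-11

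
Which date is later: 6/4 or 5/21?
6/4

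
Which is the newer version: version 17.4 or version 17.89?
version 17.89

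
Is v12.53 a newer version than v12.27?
Yes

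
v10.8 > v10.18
False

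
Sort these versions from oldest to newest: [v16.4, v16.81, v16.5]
[v16.4, v16.5, v16.81]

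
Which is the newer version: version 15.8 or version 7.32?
version 15.8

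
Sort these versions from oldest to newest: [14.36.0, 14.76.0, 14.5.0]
[14.5.0, 14.36.0, 14.76.0]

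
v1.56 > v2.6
False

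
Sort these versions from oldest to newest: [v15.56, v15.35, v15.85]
[v15.35, v15.56, v15.85]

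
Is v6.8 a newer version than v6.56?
No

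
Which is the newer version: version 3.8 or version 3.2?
version 3.8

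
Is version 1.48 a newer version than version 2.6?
No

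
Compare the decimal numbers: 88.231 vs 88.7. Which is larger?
88.7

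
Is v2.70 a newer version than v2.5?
Yes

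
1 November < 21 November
True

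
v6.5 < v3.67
False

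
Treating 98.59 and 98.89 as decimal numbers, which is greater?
98.89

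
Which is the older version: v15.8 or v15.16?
v15.8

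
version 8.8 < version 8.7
False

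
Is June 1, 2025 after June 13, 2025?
No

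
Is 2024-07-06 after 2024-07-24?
No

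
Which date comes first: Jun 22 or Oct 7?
Jun 22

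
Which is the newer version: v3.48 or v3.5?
v3.48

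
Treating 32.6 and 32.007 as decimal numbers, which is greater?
32.6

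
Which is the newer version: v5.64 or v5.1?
v5.64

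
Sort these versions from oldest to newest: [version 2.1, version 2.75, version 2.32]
[version 2.1, version 2.32, version 2.75]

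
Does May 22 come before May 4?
No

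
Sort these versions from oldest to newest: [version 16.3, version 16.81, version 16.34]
[version 16.3, version 16.34, version 16.81]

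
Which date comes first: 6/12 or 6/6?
6/6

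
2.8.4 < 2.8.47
True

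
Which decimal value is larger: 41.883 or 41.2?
41.883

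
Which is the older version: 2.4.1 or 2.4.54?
2.4.1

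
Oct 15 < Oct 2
False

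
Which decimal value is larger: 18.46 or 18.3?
18.46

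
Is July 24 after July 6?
Yes. Day 24 comes after day 6 in July — this is a date comparison, not a decimal one (the decimal 7.24 would be smaller than 7.6).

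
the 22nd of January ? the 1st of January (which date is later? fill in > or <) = >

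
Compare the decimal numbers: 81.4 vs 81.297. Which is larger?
81.4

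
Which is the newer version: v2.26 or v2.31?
v2.31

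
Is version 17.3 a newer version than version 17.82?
No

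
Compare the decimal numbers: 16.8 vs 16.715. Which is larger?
16.8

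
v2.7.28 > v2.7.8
True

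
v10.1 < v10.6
True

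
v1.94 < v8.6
True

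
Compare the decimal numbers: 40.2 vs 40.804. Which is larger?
40.804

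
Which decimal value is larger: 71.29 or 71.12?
71.29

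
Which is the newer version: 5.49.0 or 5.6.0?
5.49.0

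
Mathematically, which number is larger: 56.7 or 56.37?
56.7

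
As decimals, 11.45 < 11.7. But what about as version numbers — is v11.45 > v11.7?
True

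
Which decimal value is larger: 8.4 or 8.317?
8.4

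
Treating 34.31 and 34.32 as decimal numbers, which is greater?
34.32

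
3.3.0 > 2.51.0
True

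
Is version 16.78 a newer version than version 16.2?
Yes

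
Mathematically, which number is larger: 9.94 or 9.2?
9.94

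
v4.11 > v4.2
True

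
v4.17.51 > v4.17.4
True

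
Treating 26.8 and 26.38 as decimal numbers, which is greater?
26.8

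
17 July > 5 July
True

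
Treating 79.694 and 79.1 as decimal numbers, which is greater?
79.694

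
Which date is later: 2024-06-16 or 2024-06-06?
2024-06-16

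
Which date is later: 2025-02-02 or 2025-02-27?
2025-02-27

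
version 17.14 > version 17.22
False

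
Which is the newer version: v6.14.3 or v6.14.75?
v6.14.75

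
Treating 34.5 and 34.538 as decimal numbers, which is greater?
34.538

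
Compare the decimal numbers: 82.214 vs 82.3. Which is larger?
82.3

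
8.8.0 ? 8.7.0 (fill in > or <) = >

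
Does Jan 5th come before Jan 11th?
Yes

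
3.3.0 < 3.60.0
True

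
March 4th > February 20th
True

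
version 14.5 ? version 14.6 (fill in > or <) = <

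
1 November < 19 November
True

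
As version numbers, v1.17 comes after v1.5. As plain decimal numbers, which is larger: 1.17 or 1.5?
1.5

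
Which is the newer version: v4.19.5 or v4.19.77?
v4.19.77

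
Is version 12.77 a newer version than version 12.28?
Yes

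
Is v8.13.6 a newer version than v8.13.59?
No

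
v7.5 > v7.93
False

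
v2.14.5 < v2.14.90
True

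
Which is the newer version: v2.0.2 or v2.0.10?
v2.0.10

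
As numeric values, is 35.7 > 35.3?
True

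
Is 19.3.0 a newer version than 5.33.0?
Yes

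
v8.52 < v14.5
True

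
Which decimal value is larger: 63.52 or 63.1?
63.52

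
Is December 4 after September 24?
Yes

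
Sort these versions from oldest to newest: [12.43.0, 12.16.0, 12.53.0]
[12.16.0, 12.43.0, 12.53.0]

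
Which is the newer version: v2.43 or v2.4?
v2.43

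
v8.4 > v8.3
True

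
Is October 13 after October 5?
Yes. Day 13 comes after day 5 in October — this is a date comparison, not a decimal one (the decimal 10.13 would be smaller than 10.5).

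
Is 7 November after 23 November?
No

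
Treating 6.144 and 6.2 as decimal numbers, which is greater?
6.2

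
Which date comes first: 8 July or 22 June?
22 June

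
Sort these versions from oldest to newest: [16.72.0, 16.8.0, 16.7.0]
[16.7.0, 16.8.0, 16.72.0]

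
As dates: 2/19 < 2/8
False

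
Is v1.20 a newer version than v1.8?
Yes. Version numbers are compared segment by segment as integers, not as decimals: minor version 20 > 8, so v1.20 > v1.8 (even though the decimal 1.20 < 1.8).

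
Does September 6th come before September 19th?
Yes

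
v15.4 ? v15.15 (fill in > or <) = <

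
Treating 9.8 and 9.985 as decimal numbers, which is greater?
9.985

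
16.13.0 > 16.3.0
True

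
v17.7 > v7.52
True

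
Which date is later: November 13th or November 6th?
November 13th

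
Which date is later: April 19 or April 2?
April 19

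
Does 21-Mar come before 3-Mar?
No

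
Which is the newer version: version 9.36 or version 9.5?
version 9.36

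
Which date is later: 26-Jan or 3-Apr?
3-Apr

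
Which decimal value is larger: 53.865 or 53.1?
53.865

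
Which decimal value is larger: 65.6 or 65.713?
65.713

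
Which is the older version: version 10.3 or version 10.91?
version 10.3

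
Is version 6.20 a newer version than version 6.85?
No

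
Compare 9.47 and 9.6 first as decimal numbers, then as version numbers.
As decimals: 9.47 < 9.6. As versions: v9.47 > v9.6 (minor version 47 > 6).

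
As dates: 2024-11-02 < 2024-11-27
True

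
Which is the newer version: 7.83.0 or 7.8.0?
7.83.0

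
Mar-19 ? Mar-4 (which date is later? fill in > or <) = >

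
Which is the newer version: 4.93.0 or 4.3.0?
4.93.0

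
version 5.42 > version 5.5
True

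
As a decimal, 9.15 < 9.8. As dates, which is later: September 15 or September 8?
September 15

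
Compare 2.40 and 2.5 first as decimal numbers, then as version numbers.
As decimals: 2.40 < 2.5. As versions: v2.40 > v2.5 (minor version 40 > 5).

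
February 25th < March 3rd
True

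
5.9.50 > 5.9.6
True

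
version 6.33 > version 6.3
True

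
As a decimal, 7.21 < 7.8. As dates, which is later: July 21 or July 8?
July 21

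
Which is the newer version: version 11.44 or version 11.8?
version 11.44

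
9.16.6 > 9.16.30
False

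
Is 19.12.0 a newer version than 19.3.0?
Yes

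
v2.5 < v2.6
True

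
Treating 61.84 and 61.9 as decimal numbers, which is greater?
61.9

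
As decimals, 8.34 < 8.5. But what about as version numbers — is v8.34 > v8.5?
True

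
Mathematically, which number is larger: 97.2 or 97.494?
97.494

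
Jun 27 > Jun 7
True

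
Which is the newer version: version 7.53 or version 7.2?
version 7.53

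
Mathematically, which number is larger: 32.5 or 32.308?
32.5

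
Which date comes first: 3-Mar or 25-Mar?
3-Mar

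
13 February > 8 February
True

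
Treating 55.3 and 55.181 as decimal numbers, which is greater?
55.3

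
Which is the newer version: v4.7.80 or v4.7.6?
v4.7.80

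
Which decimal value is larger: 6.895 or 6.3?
6.895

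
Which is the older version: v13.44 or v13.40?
v13.40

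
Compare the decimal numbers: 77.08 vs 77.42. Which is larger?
77.42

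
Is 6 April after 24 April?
No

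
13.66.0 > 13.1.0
True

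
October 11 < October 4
False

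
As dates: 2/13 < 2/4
False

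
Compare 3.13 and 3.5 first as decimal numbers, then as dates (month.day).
As decimals: 3.13 < 3.5. As dates: 3/13 is later than 3/5 (day 13 > day 5).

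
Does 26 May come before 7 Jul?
Yes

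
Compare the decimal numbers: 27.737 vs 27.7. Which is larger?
27.737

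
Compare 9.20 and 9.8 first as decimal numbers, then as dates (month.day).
As decimals: 9.20 < 9.8. As dates: 9/20 is later than 9/8 (day 20 > day 8).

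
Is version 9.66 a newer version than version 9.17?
Yes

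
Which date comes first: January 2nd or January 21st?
January 2nd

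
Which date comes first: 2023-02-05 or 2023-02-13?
2023-02-05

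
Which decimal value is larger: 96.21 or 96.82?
96.82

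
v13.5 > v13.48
False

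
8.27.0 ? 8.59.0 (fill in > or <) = <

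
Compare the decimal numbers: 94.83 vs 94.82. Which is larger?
94.83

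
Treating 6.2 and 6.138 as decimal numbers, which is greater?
6.2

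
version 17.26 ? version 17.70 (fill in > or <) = <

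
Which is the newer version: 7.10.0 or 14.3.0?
14.3.0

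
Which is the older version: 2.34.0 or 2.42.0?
2.34.0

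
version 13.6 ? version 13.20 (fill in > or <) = <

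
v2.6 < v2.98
True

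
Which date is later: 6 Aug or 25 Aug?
25 Aug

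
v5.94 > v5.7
True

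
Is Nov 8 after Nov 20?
No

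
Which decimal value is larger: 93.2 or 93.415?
93.415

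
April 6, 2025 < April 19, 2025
True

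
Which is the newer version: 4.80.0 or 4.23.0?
4.80.0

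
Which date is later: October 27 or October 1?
October 27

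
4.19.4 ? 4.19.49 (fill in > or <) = <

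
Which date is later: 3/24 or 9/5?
9/5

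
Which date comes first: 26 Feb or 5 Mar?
26 Feb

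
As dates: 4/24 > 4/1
True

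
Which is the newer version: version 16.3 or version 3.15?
version 16.3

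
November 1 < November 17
True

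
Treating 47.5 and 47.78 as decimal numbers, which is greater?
47.78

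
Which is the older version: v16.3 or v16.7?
v16.3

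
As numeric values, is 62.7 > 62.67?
True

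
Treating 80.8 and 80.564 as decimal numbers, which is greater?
80.8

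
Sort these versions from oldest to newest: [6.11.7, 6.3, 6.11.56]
[6.3, 6.11.7, 6.11.56]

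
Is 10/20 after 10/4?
Yes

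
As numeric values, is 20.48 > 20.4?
True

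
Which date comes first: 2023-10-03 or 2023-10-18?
2023-10-03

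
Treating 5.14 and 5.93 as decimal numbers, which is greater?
5.93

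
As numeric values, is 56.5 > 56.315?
True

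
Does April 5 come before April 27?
Yes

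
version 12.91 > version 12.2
True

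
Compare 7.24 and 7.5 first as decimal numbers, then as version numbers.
As decimals: 7.24 < 7.5. As versions: v7.24 > v7.5 (minor version 24 > 5).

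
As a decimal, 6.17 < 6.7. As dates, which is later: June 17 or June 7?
June 17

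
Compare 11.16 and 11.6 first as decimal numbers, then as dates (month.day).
As decimals: 11.16 < 11.6. As dates: 11/16 is later than 11/6 (day 16 > day 6).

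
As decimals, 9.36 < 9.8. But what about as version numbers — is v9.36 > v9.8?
True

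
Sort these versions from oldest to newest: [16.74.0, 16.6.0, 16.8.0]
[16.6.0, 16.8.0, 16.74.0]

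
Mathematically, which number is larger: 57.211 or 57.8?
57.8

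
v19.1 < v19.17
True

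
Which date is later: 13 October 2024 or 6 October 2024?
13 October 2024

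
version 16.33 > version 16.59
False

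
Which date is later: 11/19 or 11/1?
11/19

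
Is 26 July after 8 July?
Yes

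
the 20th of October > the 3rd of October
True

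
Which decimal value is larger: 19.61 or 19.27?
19.61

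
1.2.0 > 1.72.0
False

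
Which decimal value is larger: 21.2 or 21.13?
21.2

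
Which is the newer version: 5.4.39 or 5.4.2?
5.4.39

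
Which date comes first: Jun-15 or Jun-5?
Jun-5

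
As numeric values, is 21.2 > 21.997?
False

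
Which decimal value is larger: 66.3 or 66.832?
66.832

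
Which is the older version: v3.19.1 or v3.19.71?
v3.19.1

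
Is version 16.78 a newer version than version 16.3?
Yes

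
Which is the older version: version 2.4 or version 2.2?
version 2.2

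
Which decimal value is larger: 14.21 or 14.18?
14.21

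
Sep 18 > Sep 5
True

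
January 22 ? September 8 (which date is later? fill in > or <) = <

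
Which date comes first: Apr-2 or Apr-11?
Apr-2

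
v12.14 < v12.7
False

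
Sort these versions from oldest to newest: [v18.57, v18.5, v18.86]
[v18.5, v18.57, v18.86]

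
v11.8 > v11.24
False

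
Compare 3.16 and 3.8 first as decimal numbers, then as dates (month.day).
As decimals: 3.16 < 3.8. As dates: 3/16 is later than 3/8 (day 16 > day 8).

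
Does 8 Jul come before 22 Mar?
No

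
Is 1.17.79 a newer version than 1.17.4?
Yes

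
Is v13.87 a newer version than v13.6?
Yes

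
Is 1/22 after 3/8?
No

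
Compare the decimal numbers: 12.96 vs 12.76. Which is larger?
12.96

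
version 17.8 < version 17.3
False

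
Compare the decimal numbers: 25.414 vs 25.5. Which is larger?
25.5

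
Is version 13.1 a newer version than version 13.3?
No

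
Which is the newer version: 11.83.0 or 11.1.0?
11.83.0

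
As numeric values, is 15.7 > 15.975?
False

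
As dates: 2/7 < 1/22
False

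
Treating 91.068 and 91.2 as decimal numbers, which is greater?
91.2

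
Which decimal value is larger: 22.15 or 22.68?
22.68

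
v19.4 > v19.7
False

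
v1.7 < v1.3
False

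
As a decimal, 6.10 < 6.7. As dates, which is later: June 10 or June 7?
June 10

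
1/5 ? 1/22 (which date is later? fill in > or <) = <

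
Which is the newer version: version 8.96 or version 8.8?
version 8.96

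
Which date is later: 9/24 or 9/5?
9/24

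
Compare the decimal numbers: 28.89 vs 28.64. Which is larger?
28.89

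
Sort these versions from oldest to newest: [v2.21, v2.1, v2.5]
[v2.1, v2.5, v2.21]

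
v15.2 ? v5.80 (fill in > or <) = >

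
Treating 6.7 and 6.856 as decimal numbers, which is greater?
6.856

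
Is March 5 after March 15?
No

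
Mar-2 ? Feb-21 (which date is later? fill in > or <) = >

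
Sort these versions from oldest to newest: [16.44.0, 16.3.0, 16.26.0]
[16.3.0, 16.26.0, 16.44.0]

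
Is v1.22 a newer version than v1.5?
Yes. Version numbers are compared segment by segment as integers, not as decimals: minor version 22 > 5, so v1.22 > v1.5 (even though the decimal 1.22 < 1.5).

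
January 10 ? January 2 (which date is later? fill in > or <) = >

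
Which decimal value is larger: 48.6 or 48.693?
48.693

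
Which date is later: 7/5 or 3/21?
7/5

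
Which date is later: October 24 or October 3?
October 24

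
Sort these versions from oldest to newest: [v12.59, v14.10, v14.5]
[v12.59, v14.5, v14.10]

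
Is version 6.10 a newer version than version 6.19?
No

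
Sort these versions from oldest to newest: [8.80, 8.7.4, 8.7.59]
[8.7.4, 8.7.59, 8.80]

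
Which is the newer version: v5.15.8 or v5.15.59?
v5.15.59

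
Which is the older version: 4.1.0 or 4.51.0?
4.1.0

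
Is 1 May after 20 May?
No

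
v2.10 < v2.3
False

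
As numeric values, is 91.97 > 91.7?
True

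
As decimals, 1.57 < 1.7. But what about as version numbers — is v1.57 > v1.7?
True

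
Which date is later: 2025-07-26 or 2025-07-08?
2025-07-26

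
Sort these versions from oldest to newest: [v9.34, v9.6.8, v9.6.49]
[v9.6.8, v9.6.49, v9.34]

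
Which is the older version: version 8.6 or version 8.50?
version 8.6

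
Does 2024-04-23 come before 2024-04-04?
No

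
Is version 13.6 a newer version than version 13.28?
No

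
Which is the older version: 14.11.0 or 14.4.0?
14.4.0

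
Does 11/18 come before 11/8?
No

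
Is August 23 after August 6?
Yes. Day 23 comes after day 6 in August — this is a date comparison, not a decimal one (the decimal 8.23 would be smaller than 8.6).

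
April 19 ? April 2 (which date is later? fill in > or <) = >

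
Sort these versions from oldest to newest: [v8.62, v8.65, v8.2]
[v8.2, v8.62, v8.65]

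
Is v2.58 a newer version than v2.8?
Yes. Version numbers are compared segment by segment as integers, not as decimals: minor version 58 > 8, so v2.58 > v2.8 (even though the decimal 2.58 < 2.8).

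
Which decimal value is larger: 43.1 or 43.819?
43.819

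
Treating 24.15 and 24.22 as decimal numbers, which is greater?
24.22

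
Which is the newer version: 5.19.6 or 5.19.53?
5.19.53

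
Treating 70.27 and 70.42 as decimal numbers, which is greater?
70.42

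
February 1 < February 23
True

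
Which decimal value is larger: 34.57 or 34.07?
34.57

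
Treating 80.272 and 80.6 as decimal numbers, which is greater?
80.6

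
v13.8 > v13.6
True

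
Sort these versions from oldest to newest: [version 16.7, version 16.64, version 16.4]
[version 16.4, version 16.7, version 16.64]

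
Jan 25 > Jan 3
True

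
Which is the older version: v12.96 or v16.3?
v12.96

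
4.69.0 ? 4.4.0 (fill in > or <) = >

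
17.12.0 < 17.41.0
True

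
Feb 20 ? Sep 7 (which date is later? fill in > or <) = <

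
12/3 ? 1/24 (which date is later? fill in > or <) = >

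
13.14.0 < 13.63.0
True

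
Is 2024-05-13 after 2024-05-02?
Yes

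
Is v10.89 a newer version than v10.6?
Yes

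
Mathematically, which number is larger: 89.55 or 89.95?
89.95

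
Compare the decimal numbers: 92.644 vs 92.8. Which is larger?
92.8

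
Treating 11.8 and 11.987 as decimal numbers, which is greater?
11.987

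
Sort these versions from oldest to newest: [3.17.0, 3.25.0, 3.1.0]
[3.1.0, 3.17.0, 3.25.0]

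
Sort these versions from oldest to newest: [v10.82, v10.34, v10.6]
[v10.6, v10.34, v10.82]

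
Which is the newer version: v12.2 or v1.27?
v12.2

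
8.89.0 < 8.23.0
False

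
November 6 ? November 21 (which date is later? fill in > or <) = <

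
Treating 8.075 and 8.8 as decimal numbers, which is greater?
8.8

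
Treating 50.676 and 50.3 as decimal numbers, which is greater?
50.676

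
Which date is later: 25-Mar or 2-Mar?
25-Mar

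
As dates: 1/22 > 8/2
False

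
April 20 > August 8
False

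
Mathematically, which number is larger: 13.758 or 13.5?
13.758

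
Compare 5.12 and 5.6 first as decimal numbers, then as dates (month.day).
As decimals: 5.12 < 5.6. As dates: 5/12 is later than 5/6 (day 12 > day 6).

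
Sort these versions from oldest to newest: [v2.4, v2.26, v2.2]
[v2.2, v2.4, v2.26]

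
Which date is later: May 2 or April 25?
May 2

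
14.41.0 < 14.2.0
False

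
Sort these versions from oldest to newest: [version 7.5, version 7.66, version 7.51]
[version 7.5, version 7.51, version 7.66]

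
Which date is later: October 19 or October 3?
October 19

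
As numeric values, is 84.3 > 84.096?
True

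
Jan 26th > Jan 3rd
True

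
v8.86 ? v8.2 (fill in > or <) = >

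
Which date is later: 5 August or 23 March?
5 August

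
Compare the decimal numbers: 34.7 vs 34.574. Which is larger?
34.7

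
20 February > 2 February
True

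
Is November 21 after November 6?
Yes. Day 21 comes after day 6 in November — this is a date comparison, not a decimal one (the decimal 11.21 would be smaller than 11.6).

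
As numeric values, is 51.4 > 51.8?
False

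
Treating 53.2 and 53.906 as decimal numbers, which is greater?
53.906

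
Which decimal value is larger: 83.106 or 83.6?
83.6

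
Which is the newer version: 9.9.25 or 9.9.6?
9.9.25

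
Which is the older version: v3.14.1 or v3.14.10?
v3.14.1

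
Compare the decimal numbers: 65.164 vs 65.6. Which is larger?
65.6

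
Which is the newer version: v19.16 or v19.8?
v19.16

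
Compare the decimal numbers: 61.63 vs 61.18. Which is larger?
61.63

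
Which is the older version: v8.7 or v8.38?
v8.7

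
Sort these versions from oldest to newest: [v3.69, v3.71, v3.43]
[v3.43, v3.69, v3.71]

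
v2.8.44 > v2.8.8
True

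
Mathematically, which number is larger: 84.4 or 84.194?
84.4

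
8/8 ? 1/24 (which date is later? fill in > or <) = >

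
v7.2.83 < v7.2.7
False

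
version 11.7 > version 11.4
True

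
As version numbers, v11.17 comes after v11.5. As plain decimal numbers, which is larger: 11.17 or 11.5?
11.5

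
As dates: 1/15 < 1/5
False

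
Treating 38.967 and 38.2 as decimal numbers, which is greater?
38.967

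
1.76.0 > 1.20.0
True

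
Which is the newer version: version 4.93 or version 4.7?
version 4.93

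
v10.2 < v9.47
False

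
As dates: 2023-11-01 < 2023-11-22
True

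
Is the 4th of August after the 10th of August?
No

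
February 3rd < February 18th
True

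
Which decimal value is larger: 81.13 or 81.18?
81.18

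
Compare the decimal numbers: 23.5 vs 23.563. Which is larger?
23.563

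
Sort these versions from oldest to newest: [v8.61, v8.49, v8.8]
[v8.8, v8.49, v8.61]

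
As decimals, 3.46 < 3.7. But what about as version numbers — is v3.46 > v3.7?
True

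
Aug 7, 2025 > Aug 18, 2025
False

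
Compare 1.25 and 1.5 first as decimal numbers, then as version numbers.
As decimals: 1.25 < 1.5. As versions: v1.25 > v1.5 (minor version 25 > 5).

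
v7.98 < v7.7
False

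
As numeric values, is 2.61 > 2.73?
False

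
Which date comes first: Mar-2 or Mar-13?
Mar-2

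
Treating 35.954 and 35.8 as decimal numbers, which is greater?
35.954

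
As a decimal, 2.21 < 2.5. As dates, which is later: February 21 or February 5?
February 21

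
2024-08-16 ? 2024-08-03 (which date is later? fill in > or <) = >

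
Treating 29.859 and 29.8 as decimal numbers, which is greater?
29.859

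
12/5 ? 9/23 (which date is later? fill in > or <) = >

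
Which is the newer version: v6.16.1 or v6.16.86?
v6.16.86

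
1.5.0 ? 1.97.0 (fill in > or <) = <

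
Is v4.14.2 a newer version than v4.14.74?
No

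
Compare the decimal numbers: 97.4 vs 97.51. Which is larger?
97.51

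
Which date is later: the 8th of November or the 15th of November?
the 15th of November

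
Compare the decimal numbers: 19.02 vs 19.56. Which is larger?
19.56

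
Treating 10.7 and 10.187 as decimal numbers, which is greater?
10.7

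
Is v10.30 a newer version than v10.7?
Yes. Version numbers are compared segment by segment as integers, not as decimals: minor version 30 > 7, so v10.30 > v10.7 (even though the decimal 10.30 < 10.7).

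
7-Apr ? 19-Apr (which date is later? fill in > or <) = <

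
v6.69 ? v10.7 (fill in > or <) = <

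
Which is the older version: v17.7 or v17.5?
v17.5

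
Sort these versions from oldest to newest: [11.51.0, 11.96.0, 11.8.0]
[11.8.0, 11.51.0, 11.96.0]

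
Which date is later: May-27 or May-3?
May-27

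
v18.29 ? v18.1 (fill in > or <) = >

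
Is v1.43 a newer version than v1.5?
Yes. Version numbers are compared segment by segment as integers, not as decimals: minor version 43 > 5, so v1.43 > v1.5 (even though the decimal 1.43 < 1.5).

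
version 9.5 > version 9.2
True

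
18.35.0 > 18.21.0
True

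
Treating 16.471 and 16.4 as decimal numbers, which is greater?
16.471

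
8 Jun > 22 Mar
True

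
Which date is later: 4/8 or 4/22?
4/22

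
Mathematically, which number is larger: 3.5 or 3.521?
3.521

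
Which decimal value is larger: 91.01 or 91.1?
91.1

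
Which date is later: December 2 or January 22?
December 2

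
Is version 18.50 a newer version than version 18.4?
Yes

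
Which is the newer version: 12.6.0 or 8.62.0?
12.6.0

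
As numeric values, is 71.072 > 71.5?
False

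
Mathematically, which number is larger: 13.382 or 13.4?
13.4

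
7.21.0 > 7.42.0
False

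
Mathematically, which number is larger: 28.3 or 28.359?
28.359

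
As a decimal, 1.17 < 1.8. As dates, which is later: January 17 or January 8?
January 17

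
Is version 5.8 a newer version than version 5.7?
Yes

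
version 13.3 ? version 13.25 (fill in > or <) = <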